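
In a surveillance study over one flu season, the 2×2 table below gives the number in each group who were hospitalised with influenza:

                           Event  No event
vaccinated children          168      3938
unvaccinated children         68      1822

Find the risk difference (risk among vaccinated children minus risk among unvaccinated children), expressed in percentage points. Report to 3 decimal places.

risk, vaccinated children = 168/4106 = 0.04092
risk, unvaccinated children = 68/1890 = 0.03598
risk difference = 0.04092 − 0.03598 = 0.00494 → 0.494 percentage points

0.494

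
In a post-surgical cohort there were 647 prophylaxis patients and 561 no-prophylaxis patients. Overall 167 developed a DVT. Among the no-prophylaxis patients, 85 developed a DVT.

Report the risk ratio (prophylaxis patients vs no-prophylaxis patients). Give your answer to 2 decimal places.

prophylaxis patients with the outcome: 167 − 85 = 82
prophylaxis patients without the outcome: 647 − 82 = 565
no-prophylaxis patients without the outcome: 561 − 85 = 476
risk, prophylaxis patients = 82/647 = 0.1267
risk, no-prophylaxis patients = 85/561 = 0.1515
RR = 0.1267 / 0.1515 = 0.84

RR = 0.84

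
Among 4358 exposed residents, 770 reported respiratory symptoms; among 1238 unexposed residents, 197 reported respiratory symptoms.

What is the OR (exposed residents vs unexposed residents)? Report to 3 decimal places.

OR ≈ 1.134

odds, exposed residents = 770/3588 = 0.2146
odds, unexposed residents = 197/1041 = 0.1892
OR = 0.2146 / 0.1892 = 1.134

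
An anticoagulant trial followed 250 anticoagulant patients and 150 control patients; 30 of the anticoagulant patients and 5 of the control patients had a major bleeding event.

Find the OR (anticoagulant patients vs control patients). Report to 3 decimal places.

3.955

odds, anticoagulant patients = 30/220 = 0.13636
odds, control patients = 5/145 = 0.03448
OR = 0.13636 / 0.03448 = 3.955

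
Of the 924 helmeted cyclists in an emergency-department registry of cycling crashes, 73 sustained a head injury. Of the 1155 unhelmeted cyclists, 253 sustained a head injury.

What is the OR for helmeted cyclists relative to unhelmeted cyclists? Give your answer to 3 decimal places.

OR = (73 × 902) / (851 × 253) = 65846/215303 ≈ 0.306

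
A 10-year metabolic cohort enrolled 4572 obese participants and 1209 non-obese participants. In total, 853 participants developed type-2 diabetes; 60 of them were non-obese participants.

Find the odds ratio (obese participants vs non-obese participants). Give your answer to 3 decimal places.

obese participants with the outcome: 853 − 60 = 793
obese participants without the outcome: 4572 − 793 = 3779
non-obese participants without the outcome: 1209 − 60 = 1149
OR = (793 × 1149) / (3779 × 60) = 911157/226740 ≈ 4.019

4.019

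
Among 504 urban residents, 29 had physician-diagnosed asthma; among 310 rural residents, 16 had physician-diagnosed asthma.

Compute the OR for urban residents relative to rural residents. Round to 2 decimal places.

OR = (29 × 294) / (475 × 16) = 8526/7600 ≈ 1.12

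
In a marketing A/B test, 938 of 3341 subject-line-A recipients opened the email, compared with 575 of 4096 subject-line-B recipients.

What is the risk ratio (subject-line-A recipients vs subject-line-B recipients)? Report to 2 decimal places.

risk, subject-line-A recipients = 938/3341 = 0.2808
risk, subject-line-B recipients = 575/4096 = 0.1404
RR = 0.2808 / 0.1404 = 2.00

2.00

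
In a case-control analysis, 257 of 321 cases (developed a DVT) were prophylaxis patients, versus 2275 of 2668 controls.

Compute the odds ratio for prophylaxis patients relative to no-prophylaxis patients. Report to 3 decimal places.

0.694

odds, prophylaxis patients = 257/2275 = 0.1130
odds, no-prophylaxis patients = 64/393 = 0.1628
OR = 0.1130 / 0.1628 = 0.694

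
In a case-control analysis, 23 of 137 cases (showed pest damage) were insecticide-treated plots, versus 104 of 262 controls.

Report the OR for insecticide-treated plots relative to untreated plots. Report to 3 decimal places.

odds, insecticide-treated plots = 23/104 = 0.2212
odds, untreated plots = 114/158 = 0.7215
OR = 0.2212 / 0.7215 = 0.307

OR = 0.307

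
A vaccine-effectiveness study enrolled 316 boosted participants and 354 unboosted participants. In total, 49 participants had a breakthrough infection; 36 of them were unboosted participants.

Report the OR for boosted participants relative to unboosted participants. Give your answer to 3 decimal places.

boosted participants with the outcome: 49 − 36 = 13
boosted participants without the outcome: 316 − 13 = 303
unboosted participants without the outcome: 354 − 36 = 318
odds, boosted participants = 13/303 = 0.04290
odds, unboosted participants = 36/318 = 0.11321
OR = 0.04290 / 0.11321 = 0.379

OR ≈ 0.379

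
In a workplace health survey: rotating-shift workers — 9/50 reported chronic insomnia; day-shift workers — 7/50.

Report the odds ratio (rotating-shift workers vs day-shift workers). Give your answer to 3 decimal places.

odds, rotating-shift workers = 9/41 = 0.2195
odds, day-shift workers = 7/43 = 0.1628
OR = 0.2195 / 0.1628 = 1.348

1.348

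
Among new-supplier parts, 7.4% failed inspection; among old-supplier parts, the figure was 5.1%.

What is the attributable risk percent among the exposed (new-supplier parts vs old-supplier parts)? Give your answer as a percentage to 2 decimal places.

AR% = (0.0740 − 0.0510) / 0.0740 = 0.3108 → 31.08%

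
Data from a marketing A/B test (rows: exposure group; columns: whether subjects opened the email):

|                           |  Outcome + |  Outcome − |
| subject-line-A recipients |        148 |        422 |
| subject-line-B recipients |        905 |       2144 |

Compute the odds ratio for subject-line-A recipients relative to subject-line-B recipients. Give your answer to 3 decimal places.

odds, subject-line-A recipients = 148/422 = 0.3507
odds, subject-line-B recipients = 905/2144 = 0.4221
OR = 0.3507 / 0.4221 = 0.831

OR = 0.831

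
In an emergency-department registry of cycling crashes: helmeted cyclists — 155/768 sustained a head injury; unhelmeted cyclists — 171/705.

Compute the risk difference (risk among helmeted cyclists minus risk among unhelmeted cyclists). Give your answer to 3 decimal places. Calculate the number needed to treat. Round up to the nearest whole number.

risk, helmeted cyclists = 155/768 = 0.2018
risk, unhelmeted cyclists = 171/705 = 0.2426
risk difference = 0.2018 − 0.2426 = -0.041
absolute risk difference = 0.040730
1 / 0.040730 = 24.552 → round up → 25

RD = -0.041; NNT = 25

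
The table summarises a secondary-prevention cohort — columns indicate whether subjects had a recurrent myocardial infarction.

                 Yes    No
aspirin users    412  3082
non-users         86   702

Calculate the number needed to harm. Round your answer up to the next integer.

114

risk, aspirin users = 412/3494 = 0.117916
risk, non-users = 86/788 = 0.109137
absolute risk difference = 0.008779
1 / 0.008779 = 113.908 → round up → 114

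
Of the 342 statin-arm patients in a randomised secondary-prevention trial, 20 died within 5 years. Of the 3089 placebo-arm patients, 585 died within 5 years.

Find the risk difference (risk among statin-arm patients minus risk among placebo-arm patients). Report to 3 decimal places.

RD = -0.131

risk, statin-arm patients = 20/342 = 0.0585
risk, placebo-arm patients = 585/3089 = 0.1894
risk difference = 0.0585 − 0.1894 = -0.131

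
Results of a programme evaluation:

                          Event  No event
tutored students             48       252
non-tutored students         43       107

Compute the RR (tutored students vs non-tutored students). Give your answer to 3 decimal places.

0.558

risk, tutored students = 48/300 = 0.1600
risk, non-tutored students = 43/150 = 0.2867
RR = 0.1600 / 0.2867 = 0.558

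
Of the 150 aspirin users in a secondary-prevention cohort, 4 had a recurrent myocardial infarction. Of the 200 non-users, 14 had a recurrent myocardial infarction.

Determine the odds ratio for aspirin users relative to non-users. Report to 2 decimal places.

odds, aspirin users = 4/146 = 0.02740
odds, non-users = 14/186 = 0.07527
OR = 0.02740 / 0.07527 = 0.36

OR = 0.36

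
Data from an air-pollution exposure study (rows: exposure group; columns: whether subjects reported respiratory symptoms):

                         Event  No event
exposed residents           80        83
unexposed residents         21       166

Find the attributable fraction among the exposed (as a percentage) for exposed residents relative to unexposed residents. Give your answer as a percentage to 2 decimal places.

77.12%

risk, exposed residents = 80/163 = 0.4908
risk, unexposed residents = 21/187 = 0.1123
AR% = (0.4908 − 0.1123) / 0.4908 = 0.7712 → 77.12%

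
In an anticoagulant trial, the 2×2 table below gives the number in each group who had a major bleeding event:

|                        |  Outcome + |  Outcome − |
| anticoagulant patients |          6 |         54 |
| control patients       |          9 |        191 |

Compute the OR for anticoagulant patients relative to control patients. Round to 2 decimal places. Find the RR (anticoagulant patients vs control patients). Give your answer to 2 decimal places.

OR = 2.36; RR = 2.22

OR = (6 × 191) / (54 × 9) = 1146/486 ≈ 2.36
risk, anticoagulant patients = 6/60 = 0.10000
risk, control patients = 9/200 = 0.04500
RR = 0.10000 / 0.04500 = 2.22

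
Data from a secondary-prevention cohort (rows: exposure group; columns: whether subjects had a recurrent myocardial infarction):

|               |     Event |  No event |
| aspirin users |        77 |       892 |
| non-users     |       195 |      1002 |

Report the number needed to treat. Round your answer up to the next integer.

risk, aspirin users = 77/969 = 0.079463
risk, non-users = 195/1197 = 0.162907
absolute risk difference = 0.083444
1 / 0.083444 = 11.984 → round up → 12

NNT: 12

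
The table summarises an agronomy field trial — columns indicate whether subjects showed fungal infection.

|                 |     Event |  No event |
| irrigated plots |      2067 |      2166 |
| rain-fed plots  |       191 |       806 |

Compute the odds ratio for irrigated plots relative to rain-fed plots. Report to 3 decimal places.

4.027

odds, irrigated plots = 2067/2166 = 0.9543
odds, rain-fed plots = 191/806 = 0.2370
OR = 0.9543 / 0.2370 = 4.027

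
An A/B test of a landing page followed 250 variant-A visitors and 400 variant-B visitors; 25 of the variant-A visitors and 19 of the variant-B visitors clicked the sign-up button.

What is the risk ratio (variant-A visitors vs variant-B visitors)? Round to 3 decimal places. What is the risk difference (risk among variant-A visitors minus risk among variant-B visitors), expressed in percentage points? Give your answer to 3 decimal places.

RR = 2.105; RD = 5.250

risk, variant-A visitors = 25/250 = 0.10000
risk, variant-B visitors = 19/400 = 0.04750
RR = 0.10000 / 0.04750 = 2.105
risk difference = 0.10000 − 0.04750 = 0.05250 → 5.250 percentage points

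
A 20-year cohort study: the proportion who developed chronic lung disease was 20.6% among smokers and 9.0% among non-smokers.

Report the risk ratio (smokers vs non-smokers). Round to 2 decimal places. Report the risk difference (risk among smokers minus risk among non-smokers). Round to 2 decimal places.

RR = 0.2060 / 0.0900 = 2.29
risk difference = 0.2060 − 0.0900 = 0.12

RR = 2.29; RD = 0.12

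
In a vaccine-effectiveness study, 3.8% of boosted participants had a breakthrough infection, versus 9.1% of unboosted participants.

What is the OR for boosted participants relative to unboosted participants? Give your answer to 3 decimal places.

OR ≈ 0.395

odds, boosted participants = 0.03800/0.96200 = 0.03950
odds, unboosted participants = 0.09100/0.90900 = 0.10011
OR = 0.03950 / 0.10011 = 0.395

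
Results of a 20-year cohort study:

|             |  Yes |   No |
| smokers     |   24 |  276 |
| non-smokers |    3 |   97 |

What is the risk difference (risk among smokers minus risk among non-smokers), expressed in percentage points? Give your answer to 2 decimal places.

5.00

risk, smokers = 24/300 = 0.08000
risk, non-smokers = 3/100 = 0.03000
risk difference = 0.08000 − 0.03000 = 0.05000 → 5.00 percentage points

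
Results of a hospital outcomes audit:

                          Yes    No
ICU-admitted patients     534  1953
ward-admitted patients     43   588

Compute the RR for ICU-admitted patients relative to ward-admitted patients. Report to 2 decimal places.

3.15

risk, ICU-admitted patients = 534/2487 = 0.2147
risk, ward-admitted patients = 43/631 = 0.0681
RR = 0.2147 / 0.0681 = 3.15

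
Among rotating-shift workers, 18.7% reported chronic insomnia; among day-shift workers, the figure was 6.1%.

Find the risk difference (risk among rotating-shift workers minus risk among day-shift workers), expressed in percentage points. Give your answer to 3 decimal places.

12.600

risk difference = 0.1870 − 0.0610 = 0.1260 → 12.600 percentage points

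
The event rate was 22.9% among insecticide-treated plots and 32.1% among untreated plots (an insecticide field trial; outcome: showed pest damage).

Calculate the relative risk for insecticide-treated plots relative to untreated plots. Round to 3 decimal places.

RR = 0.2290 / 0.3210 = 0.713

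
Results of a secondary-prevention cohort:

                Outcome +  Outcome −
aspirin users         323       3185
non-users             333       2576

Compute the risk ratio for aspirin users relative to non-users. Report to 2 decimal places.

RR ≈ 0.80

risk, aspirin users = 323/3508 = 0.0921
risk, non-users = 333/2909 = 0.1145
RR = 0.0921 / 0.1145 = 0.80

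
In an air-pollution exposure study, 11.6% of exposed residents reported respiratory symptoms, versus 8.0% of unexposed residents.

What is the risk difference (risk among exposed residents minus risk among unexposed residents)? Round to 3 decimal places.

risk difference = 0.1160 − 0.0800 = 0.036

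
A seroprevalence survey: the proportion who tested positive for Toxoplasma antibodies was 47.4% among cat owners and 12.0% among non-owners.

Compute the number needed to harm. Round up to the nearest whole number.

NNH: 3

absolute risk difference = 0.354000
1 / 0.354000 = 2.825 → round up → 3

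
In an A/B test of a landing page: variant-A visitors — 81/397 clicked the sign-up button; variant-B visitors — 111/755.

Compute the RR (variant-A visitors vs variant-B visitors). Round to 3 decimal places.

risk, variant-A visitors = 81/397 = 0.2040
risk, variant-B visitors = 111/755 = 0.1470
RR = 0.2040 / 0.1470 = 1.388

RR: 1.388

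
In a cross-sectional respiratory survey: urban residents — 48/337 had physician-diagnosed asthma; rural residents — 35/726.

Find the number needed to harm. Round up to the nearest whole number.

NNH: 11

risk, urban residents = 48/337 = 0.142433
risk, rural residents = 35/726 = 0.048209
absolute risk difference = 0.094224
1 / 0.094224 = 10.613 → round up → 11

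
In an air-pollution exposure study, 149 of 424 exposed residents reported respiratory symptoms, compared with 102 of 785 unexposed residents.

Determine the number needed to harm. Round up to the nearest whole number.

NNH: 5

risk, exposed residents = 149/424 = 0.351415
risk, unexposed residents = 102/785 = 0.129936
absolute risk difference = 0.221479
1 / 0.221479 = 4.515 → round up → 5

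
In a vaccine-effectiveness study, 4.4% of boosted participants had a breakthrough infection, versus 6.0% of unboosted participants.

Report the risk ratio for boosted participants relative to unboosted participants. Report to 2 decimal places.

RR = 0.04400 / 0.06000 = 0.73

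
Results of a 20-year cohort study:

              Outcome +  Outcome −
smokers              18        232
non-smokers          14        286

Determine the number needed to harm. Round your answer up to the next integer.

NNH = 40

risk, smokers = 18/250 = 0.072000
risk, non-smokers = 14/300 = 0.046667
absolute risk difference = 0.025333
1 / 0.025333 = 39.474 → round up → 40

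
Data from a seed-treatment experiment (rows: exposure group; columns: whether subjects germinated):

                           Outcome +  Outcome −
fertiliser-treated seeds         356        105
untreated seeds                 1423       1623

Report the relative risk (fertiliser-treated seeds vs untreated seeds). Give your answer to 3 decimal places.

risk, fertiliser-treated seeds = 356/461 = 0.7722
risk, untreated seeds = 1423/3046 = 0.4672
RR = 0.7722 / 0.4672 = 1.653

RR = 1.653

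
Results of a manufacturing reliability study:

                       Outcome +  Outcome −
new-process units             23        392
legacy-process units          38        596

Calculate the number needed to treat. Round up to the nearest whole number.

risk, new-process units = 23/415 = 0.055422
risk, legacy-process units = 38/634 = 0.059937
absolute risk difference = 0.004515
1 / 0.004515 = 221.484 → round up → 222

NNT: 222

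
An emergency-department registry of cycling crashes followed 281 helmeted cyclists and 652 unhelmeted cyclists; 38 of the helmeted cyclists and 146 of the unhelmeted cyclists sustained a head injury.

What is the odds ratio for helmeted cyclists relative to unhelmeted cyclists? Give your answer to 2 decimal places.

OR = (38 × 506) / (243 × 146) = 19228/35478 ≈ 0.54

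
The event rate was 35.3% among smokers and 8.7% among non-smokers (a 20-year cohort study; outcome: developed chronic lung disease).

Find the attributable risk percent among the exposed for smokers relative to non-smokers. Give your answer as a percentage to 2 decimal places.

AR% = (0.3530 − 0.0870) / 0.3530 = 0.7535 → 75.35%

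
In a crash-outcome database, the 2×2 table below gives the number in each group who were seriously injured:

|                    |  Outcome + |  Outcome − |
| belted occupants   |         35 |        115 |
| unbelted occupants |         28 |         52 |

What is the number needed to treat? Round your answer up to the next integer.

NNT = 9

risk, belted occupants = 35/150 = 0.233333
risk, unbelted occupants = 28/80 = 0.350000
absolute risk difference = 0.116667
1 / 0.116667 = 8.571 → round up → 9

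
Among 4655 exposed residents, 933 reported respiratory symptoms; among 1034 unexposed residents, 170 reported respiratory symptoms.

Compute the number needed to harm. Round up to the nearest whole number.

risk, exposed residents = 933/4655 = 0.200430
risk, unexposed residents = 170/1034 = 0.164410
absolute risk difference = 0.036020
1 / 0.036020 = 27.762 → round up → 28

28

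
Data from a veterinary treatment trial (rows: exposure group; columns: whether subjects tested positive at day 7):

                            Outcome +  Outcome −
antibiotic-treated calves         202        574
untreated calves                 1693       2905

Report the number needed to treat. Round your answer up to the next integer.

risk, antibiotic-treated calves = 202/776 = 0.260309
risk, untreated calves = 1693/4598 = 0.368204
absolute risk difference = 0.107894
1 / 0.107894 = 9.268 → round up → 10

NNT = 10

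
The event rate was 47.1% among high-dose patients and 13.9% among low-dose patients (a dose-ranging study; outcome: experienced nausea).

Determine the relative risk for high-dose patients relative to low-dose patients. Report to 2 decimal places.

RR = 0.4710 / 0.1390 = 3.39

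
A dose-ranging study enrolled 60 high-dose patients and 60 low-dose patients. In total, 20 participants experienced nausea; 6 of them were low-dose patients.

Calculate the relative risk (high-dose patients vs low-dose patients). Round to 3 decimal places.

2.333

high-dose patients with the outcome: 20 − 6 = 14
high-dose patients without the outcome: 60 − 14 = 46
low-dose patients without the outcome: 60 − 6 = 54
risk, high-dose patients = 14/60 = 0.2333
risk, low-dose patients = 6/60 = 0.1000
RR = 0.2333 / 0.1000 = 2.333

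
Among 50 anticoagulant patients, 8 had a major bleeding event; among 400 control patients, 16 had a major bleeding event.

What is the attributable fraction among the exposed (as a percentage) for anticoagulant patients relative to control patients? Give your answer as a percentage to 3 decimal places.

AR%: 75.000%

risk, anticoagulant patients = 8/50 = 0.16000
risk, control patients = 16/400 = 0.04000
AR% = (0.16000 − 0.04000) / 0.16000 = 0.7500 → 75.000%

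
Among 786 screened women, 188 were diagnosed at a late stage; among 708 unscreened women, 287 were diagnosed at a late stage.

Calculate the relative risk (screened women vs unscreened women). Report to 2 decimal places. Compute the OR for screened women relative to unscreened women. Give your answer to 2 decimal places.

RR = 0.59; OR = 0.46

risk, screened women = 188/786 = 0.2392
risk, unscreened women = 287/708 = 0.4054
RR = 0.2392 / 0.4054 = 0.59
OR = (188 × 421) / (598 × 287) = 79148/171626 ≈ 0.46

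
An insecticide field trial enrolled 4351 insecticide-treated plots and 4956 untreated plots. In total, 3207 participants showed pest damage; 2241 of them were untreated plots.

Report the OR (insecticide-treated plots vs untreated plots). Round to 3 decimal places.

OR: 0.346

insecticide-treated plots with the outcome: 3207 − 2241 = 966
insecticide-treated plots without the outcome: 4351 − 966 = 3385
untreated plots without the outcome: 4956 − 2241 = 2715
odds, insecticide-treated plots = 966/3385 = 0.2854
odds, untreated plots = 2241/2715 = 0.8254
OR = 0.2854 / 0.8254 = 0.346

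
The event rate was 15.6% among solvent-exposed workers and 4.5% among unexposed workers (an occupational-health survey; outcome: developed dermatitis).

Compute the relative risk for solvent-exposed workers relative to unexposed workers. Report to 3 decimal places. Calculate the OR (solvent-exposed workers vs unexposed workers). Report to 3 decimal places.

RR = 0.15600 / 0.04500 = 3.467
odds, solvent-exposed workers = 0.15600/0.84400 = 0.18483
odds, unexposed workers = 0.04500/0.95500 = 0.04712
OR = 0.18483 / 0.04712 = 3.923

RR = 3.467; OR = 3.923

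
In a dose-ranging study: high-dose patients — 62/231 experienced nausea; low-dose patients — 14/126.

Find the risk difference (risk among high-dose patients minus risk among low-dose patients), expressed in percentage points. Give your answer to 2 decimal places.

risk, high-dose patients = 62/231 = 0.2684
risk, low-dose patients = 14/126 = 0.1111
risk difference = 0.2684 − 0.1111 = 0.1573 → 15.73 percentage points

RD: 15.73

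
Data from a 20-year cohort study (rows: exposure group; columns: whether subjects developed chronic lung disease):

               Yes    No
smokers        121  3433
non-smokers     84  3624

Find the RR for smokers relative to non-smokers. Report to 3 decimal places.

RR ≈ 1.503

risk, smokers = 121/3554 = 0.03405
risk, non-smokers = 84/3708 = 0.02265
RR = 0.03405 / 0.02265 = 1.503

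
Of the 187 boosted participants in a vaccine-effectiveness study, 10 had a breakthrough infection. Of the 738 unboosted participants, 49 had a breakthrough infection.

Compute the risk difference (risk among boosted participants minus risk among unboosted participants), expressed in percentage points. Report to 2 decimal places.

risk, boosted participants = 10/187 = 0.0535
risk, unboosted participants = 49/738 = 0.0664
risk difference = 0.0535 − 0.0664 = -0.0129 → -1.29 percentage points

-1.29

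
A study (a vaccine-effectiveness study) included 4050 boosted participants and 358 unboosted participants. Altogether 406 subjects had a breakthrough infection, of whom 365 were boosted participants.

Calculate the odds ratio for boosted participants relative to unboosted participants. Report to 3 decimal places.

boosted participants without the outcome: 4050 − 365 = 3685
unboosted participants with the outcome: 406 − 365 = 41
unboosted participants without the outcome: 358 − 41 = 317
odds, boosted participants = 365/3685 = 0.0991
odds, unboosted participants = 41/317 = 0.1293
OR = 0.0991 / 0.1293 = 0.766

OR = 0.766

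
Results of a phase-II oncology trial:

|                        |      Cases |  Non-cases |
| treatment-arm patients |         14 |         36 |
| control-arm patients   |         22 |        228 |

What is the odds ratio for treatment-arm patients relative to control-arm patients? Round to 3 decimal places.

OR = (14 × 228) / (36 × 22) = 3192/792 ≈ 4.030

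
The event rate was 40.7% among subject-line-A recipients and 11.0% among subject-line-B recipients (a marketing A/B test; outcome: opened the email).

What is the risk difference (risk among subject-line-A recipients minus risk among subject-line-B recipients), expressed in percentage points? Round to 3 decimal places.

risk difference = 0.4070 − 0.1100 = 0.2970 → 29.700 percentage points

RD = 29.700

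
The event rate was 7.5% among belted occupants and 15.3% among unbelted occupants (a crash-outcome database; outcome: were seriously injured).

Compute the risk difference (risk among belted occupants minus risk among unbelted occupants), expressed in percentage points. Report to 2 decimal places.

risk difference = 0.0750 − 0.1530 = -0.0780 → -7.80 percentage points

RD = -7.80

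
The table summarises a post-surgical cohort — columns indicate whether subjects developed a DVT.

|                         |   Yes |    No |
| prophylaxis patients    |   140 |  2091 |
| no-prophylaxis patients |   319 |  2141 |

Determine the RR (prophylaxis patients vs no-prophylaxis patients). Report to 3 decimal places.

risk, prophylaxis patients = 140/2231 = 0.0628
risk, no-prophylaxis patients = 319/2460 = 0.1297
RR = 0.0628 / 0.1297 = 0.484

0.484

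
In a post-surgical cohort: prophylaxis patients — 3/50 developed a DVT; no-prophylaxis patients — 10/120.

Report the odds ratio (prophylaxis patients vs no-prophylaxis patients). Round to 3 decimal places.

OR = (3 × 110) / (47 × 10) = 330/470 ≈ 0.702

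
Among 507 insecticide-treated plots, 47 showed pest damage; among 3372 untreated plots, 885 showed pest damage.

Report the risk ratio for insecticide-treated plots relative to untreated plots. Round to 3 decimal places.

risk, insecticide-treated plots = 47/507 = 0.0927
risk, untreated plots = 885/3372 = 0.2625
RR = 0.0927 / 0.2625 = 0.353

0.353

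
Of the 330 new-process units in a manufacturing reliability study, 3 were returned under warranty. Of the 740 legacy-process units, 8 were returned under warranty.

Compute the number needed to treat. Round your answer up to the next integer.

NNT = 582

risk, new-process units = 3/330 = 0.009091
risk, legacy-process units = 8/740 = 0.010811
absolute risk difference = 0.001720
1 / 0.001720 = 581.395 → round up → 582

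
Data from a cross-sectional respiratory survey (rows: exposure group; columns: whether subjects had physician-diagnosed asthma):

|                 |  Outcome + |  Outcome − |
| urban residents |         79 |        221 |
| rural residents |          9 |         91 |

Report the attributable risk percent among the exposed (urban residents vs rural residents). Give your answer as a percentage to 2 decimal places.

risk, urban residents = 79/300 = 0.2633
risk, rural residents = 9/100 = 0.0900
AR% = (0.2633 − 0.0900) / 0.2633 = 0.6582 → 65.82%

AR% = 65.82%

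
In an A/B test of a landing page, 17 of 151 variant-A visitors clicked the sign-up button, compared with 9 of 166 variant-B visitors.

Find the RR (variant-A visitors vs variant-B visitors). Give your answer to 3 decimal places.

risk, variant-A visitors = 17/151 = 0.1126
risk, variant-B visitors = 9/166 = 0.0542
RR = 0.1126 / 0.0542 = 2.077

2.077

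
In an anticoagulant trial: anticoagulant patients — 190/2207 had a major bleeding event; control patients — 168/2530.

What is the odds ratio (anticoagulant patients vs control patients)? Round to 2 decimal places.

odds, anticoagulant patients = 190/2017 = 0.0942
odds, control patients = 168/2362 = 0.0711
OR = 0.0942 / 0.0711 = 1.32

OR ≈ 1.32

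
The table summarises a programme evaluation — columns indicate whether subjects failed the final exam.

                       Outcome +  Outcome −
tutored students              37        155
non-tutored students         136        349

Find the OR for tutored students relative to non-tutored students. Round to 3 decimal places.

OR = (37 × 349) / (155 × 136) = 12913/21080 ≈ 0.613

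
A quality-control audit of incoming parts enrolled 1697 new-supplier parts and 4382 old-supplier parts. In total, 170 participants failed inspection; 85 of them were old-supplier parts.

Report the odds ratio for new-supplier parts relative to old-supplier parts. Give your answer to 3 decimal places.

OR ≈ 2.666

new-supplier parts with the outcome: 170 − 85 = 85
new-supplier parts without the outcome: 1697 − 85 = 1612
old-supplier parts without the outcome: 4382 − 85 = 4297
OR = (85 × 4297) / (1612 × 85) = 365245/137020 ≈ 2.666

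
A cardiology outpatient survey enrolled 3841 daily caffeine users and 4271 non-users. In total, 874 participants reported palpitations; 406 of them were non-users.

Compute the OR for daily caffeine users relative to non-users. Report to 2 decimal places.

daily caffeine users with the outcome: 874 − 406 = 468
daily caffeine users without the outcome: 3841 − 468 = 3373
non-users without the outcome: 4271 − 406 = 3865
odds, daily caffeine users = 468/3373 = 0.1387
odds, non-users = 406/3865 = 0.1050
OR = 0.1387 / 0.1050 = 1.32

1.32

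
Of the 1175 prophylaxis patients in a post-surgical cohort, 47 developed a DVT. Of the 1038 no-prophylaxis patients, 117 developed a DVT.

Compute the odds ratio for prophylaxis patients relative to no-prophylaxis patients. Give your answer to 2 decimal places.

OR = (47 × 921) / (1128 × 117) = 43287/131976 ≈ 0.33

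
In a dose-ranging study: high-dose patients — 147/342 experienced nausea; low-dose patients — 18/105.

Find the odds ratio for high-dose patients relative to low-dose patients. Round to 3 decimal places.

OR = (147 × 87) / (195 × 18) = 12789/3510 ≈ 3.644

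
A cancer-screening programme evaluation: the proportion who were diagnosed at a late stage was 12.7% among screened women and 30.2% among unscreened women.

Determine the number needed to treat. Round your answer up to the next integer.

NNT = 6

absolute risk difference = 0.175000
1 / 0.175000 = 5.714 → round up → 6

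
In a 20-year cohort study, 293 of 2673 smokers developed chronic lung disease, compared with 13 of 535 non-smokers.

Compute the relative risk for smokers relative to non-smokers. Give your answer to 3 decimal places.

RR: 4.511

risk, smokers = 293/2673 = 0.10961
risk, non-smokers = 13/535 = 0.02430
RR = 0.10961 / 0.02430 = 4.511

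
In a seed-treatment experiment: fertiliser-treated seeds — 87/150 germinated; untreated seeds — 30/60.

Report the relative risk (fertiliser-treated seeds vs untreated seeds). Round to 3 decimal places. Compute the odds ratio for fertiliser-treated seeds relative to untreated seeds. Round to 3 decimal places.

risk, fertiliser-treated seeds = 87/150 = 0.5800
risk, untreated seeds = 30/60 = 0.5000
RR = 0.5800 / 0.5000 = 1.160
OR = (87 × 30) / (63 × 30) = 2610/1890 ≈ 1.381

RR = 1.160; OR = 1.381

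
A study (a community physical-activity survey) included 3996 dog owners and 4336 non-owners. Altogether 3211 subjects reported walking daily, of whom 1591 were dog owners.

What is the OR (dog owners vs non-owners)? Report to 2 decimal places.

1.11

dog owners without the outcome: 3996 − 1591 = 2405
non-owners with the outcome: 3211 − 1591 = 1620
non-owners without the outcome: 4336 − 1620 = 2716
OR = (1591 × 2716) / (2405 × 1620) = 4321156/3896100 ≈ 1.11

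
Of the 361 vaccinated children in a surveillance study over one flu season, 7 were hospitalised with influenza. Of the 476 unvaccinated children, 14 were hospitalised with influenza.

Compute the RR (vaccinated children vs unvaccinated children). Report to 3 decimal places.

RR ≈ 0.659

risk, vaccinated children = 7/361 = 0.01939
risk, unvaccinated children = 14/476 = 0.02941
RR = 0.01939 / 0.02941 = 0.659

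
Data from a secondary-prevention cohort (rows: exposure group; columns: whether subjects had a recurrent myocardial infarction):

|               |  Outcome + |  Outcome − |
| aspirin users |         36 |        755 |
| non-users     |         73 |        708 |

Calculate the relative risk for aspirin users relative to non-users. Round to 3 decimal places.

RR = 0.487

risk, aspirin users = 36/791 = 0.04551
risk, non-users = 73/781 = 0.09347
RR = 0.04551 / 0.09347 = 0.487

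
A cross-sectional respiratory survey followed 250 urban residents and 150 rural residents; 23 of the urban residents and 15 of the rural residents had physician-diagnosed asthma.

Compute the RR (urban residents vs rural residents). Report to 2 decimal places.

0.92

risk, urban residents = 23/250 = 0.0920
risk, rural residents = 15/150 = 0.1000
RR = 0.0920 / 0.1000 = 0.92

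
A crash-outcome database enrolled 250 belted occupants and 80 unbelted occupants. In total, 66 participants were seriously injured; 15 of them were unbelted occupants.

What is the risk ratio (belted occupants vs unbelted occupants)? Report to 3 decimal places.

RR: 1.088

belted occupants with the outcome: 66 − 15 = 51
belted occupants without the outcome: 250 − 51 = 199
unbelted occupants without the outcome: 80 − 15 = 65
risk, belted occupants = 51/250 = 0.2040
risk, unbelted occupants = 15/80 = 0.1875
RR = 0.2040 / 0.1875 = 1.088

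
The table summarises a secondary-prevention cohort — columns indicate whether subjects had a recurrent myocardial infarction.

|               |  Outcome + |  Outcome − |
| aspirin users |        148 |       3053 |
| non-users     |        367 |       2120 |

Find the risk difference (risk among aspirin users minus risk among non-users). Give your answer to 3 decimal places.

-0.101

risk, aspirin users = 148/3201 = 0.04624
risk, non-users = 367/2487 = 0.14757
risk difference = 0.04624 − 0.14757 = -0.101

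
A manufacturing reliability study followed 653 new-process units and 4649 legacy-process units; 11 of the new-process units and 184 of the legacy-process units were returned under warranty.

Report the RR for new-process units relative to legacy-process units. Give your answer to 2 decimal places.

risk, new-process units = 11/653 = 0.01685
risk, legacy-process units = 184/4649 = 0.03958
RR = 0.01685 / 0.03958 = 0.43

RR ≈ 0.43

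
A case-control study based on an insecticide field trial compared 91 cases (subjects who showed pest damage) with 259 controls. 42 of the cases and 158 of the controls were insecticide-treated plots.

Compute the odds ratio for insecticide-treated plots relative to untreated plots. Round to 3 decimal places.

OR = 0.548

odds, insecticide-treated plots = 42/158 = 0.2658
odds, untreated plots = 49/101 = 0.4851
OR = 0.2658 / 0.4851 = 0.548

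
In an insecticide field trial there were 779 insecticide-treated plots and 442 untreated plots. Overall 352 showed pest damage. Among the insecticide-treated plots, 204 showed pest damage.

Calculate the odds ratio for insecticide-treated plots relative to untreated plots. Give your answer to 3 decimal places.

0.705

insecticide-treated plots without the outcome: 779 − 204 = 575
untreated plots with the outcome: 352 − 204 = 148
untreated plots without the outcome: 442 − 148 = 294
odds, insecticide-treated plots = 204/575 = 0.3548
odds, untreated plots = 148/294 = 0.5034
OR = 0.3548 / 0.5034 = 0.705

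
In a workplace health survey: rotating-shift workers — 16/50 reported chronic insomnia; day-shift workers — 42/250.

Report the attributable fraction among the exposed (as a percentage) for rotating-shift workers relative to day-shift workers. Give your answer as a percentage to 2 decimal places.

risk, rotating-shift workers = 16/50 = 0.3200
risk, day-shift workers = 42/250 = 0.1680
AR% = (0.3200 − 0.1680) / 0.3200 = 0.4750 → 47.50%

AR% = 47.50%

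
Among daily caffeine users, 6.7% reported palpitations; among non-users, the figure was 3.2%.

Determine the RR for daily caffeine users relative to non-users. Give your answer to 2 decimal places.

RR = 0.06700 / 0.03200 = 2.09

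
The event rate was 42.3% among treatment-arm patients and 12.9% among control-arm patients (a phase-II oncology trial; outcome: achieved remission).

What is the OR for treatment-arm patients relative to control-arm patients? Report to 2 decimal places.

4.95

odds, treatment-arm patients = 0.4230/0.5770 = 0.7331
odds, control-arm patients = 0.1290/0.8710 = 0.1481
OR = 0.7331 / 0.1481 = 4.95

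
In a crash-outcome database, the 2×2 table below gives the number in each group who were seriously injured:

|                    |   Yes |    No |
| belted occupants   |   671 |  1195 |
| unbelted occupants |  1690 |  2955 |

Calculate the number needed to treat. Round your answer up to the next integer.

risk, belted occupants = 671/1866 = 0.359593
risk, unbelted occupants = 1690/4645 = 0.363832
absolute risk difference = 0.004239
1 / 0.004239 = 235.905 → round up → 236

236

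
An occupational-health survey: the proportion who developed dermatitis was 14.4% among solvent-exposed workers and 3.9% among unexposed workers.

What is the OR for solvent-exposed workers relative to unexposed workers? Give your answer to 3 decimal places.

odds, solvent-exposed workers = 0.14400/0.85600 = 0.16822
odds, unexposed workers = 0.03900/0.96100 = 0.04058
OR = 0.16822 / 0.04058 = 4.145

OR = 4.145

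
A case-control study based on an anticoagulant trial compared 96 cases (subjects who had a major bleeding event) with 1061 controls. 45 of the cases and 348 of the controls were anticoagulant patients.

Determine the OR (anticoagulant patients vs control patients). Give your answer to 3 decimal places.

OR = (45 × 713) / (348 × 51) = 32085/17748 ≈ 1.808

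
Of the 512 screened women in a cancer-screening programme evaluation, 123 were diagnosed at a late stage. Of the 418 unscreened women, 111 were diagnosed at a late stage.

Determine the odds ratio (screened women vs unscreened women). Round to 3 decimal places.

OR = (123 × 307) / (389 × 111) = 37761/43179 ≈ 0.875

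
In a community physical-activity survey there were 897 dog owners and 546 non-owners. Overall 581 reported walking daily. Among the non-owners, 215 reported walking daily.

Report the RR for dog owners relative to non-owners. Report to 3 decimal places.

RR: 1.036

dog owners with the outcome: 581 − 215 = 366
dog owners without the outcome: 897 − 366 = 531
non-owners without the outcome: 546 − 215 = 331
risk, dog owners = 366/897 = 0.4080
risk, non-owners = 215/546 = 0.3938
RR = 0.4080 / 0.3938 = 1.036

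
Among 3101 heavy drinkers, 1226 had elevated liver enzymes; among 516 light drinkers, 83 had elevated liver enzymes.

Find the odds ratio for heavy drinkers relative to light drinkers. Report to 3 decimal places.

OR = (1226 × 433) / (1875 × 83) = 530858/155625 ≈ 3.411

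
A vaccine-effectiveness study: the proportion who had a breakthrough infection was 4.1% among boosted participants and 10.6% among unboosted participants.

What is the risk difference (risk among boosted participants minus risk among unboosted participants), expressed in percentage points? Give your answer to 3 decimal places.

risk difference = 0.04100 − 0.10600 = -0.06500 → -6.500 percentage points

RD ≈ -6.500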